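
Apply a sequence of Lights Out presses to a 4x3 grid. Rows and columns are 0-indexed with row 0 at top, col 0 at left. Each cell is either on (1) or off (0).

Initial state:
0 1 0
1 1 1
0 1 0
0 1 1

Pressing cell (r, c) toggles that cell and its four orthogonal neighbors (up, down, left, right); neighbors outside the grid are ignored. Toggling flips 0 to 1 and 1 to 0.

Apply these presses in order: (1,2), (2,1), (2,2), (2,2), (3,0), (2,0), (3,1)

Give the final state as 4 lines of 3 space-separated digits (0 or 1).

Answer: 0 1 1
0 1 0
1 0 0
1 0 0

Derivation:
After press 1 at (1,2):
0 1 1
1 0 0
0 1 1
0 1 1

After press 2 at (2,1):
0 1 1
1 1 0
1 0 0
0 0 1

After press 3 at (2,2):
0 1 1
1 1 1
1 1 1
0 0 0

After press 4 at (2,2):
0 1 1
1 1 0
1 0 0
0 0 1

After press 5 at (3,0):
0 1 1
1 1 0
0 0 0
1 1 1

After press 6 at (2,0):
0 1 1
0 1 0
1 1 0
0 1 1

After press 7 at (3,1):
0 1 1
0 1 0
1 0 0
1 0 0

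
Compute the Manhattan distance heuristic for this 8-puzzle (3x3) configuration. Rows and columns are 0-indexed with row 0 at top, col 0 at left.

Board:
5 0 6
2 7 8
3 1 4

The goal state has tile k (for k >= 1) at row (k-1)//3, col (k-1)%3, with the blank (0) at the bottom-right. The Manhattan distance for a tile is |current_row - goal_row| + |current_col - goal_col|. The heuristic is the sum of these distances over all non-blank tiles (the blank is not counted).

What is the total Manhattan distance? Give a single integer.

Answer: 19

Derivation:
Tile 5: (0,0)->(1,1) = 2
Tile 6: (0,2)->(1,2) = 1
Tile 2: (1,0)->(0,1) = 2
Tile 7: (1,1)->(2,0) = 2
Tile 8: (1,2)->(2,1) = 2
Tile 3: (2,0)->(0,2) = 4
Tile 1: (2,1)->(0,0) = 3
Tile 4: (2,2)->(1,0) = 3
Sum: 2 + 1 + 2 + 2 + 2 + 4 + 3 + 3 = 19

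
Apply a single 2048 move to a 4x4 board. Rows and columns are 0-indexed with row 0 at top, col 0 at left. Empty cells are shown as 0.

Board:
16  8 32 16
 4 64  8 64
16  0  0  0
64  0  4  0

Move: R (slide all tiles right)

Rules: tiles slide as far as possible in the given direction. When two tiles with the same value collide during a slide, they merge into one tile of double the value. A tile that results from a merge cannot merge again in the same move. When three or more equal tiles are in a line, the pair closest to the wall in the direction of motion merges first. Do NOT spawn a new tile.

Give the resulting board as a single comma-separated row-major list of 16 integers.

Answer: 16, 8, 32, 16, 4, 64, 8, 64, 0, 0, 0, 16, 0, 0, 64, 4

Derivation:
Slide right:
row 0: [16, 8, 32, 16] -> [16, 8, 32, 16]
row 1: [4, 64, 8, 64] -> [4, 64, 8, 64]
row 2: [16, 0, 0, 0] -> [0, 0, 0, 16]
row 3: [64, 0, 4, 0] -> [0, 0, 64, 4]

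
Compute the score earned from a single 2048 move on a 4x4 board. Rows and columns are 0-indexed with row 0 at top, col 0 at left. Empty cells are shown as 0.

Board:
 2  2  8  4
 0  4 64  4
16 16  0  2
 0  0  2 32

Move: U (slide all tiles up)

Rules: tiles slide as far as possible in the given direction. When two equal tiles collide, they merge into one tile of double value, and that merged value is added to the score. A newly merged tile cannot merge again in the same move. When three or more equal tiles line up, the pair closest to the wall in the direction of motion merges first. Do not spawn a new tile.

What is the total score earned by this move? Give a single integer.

Slide up:
col 0: [2, 0, 16, 0] -> [2, 16, 0, 0]  score +0 (running 0)
col 1: [2, 4, 16, 0] -> [2, 4, 16, 0]  score +0 (running 0)
col 2: [8, 64, 0, 2] -> [8, 64, 2, 0]  score +0 (running 0)
col 3: [4, 4, 2, 32] -> [8, 2, 32, 0]  score +8 (running 8)
Board after move:
 2  2  8  8
16  4 64  2
 0 16  2 32
 0  0  0  0

Answer: 8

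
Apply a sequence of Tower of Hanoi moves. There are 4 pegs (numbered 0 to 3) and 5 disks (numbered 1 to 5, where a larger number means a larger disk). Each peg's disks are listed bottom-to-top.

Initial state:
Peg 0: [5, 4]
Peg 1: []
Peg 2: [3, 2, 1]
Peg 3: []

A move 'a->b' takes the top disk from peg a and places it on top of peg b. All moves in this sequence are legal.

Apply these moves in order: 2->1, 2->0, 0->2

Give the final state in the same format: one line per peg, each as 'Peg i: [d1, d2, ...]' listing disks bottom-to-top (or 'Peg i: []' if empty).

Answer: Peg 0: [5, 4]
Peg 1: [1]
Peg 2: [3, 2]
Peg 3: []

Derivation:
After move 1 (2->1):
Peg 0: [5, 4]
Peg 1: [1]
Peg 2: [3, 2]
Peg 3: []

After move 2 (2->0):
Peg 0: [5, 4, 2]
Peg 1: [1]
Peg 2: [3]
Peg 3: []

After move 3 (0->2):
Peg 0: [5, 4]
Peg 1: [1]
Peg 2: [3, 2]
Peg 3: []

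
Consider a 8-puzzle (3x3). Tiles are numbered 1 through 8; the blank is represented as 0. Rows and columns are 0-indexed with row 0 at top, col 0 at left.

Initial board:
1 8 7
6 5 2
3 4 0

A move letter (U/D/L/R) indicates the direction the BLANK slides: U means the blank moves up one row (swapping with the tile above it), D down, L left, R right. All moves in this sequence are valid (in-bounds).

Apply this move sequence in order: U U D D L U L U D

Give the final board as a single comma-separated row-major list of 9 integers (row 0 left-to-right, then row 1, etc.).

After move 1 (U):
1 8 7
6 5 0
3 4 2

After move 2 (U):
1 8 0
6 5 7
3 4 2

After move 3 (D):
1 8 7
6 5 0
3 4 2

After move 4 (D):
1 8 7
6 5 2
3 4 0

After move 5 (L):
1 8 7
6 5 2
3 0 4

After move 6 (U):
1 8 7
6 0 2
3 5 4

After move 7 (L):
1 8 7
0 6 2
3 5 4

After move 8 (U):
0 8 7
1 6 2
3 5 4

After move 9 (D):
1 8 7
0 6 2
3 5 4

Answer: 1, 8, 7, 0, 6, 2, 3, 5, 4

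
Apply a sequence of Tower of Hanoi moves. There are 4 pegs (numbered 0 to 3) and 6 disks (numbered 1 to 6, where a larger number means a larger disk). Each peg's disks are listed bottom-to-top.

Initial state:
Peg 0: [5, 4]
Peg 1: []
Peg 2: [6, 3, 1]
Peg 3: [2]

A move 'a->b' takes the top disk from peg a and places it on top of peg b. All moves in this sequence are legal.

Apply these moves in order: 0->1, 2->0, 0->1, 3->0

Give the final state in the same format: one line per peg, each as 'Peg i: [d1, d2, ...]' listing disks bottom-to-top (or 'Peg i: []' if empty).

After move 1 (0->1):
Peg 0: [5]
Peg 1: [4]
Peg 2: [6, 3, 1]
Peg 3: [2]

After move 2 (2->0):
Peg 0: [5, 1]
Peg 1: [4]
Peg 2: [6, 3]
Peg 3: [2]

After move 3 (0->1):
Peg 0: [5]
Peg 1: [4, 1]
Peg 2: [6, 3]
Peg 3: [2]

After move 4 (3->0):
Peg 0: [5, 2]
Peg 1: [4, 1]
Peg 2: [6, 3]
Peg 3: []

Answer: Peg 0: [5, 2]
Peg 1: [4, 1]
Peg 2: [6, 3]
Peg 3: []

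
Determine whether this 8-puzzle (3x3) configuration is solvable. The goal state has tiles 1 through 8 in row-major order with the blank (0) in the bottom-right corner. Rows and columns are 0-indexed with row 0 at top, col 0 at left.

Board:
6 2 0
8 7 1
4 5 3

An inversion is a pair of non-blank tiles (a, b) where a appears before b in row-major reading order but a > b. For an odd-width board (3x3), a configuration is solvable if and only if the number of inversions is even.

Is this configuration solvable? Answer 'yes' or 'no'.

Inversions (pairs i<j in row-major order where tile[i] > tile[j] > 0): 17
17 is odd, so the puzzle is not solvable.

Answer: no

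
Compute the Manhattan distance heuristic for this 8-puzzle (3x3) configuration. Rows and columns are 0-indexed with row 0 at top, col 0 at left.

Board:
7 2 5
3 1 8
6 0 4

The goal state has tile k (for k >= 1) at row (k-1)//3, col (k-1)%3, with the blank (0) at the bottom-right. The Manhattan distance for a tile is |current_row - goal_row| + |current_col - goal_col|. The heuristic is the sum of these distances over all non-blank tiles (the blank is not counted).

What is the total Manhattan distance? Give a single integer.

Answer: 17

Derivation:
Tile 7: at (0,0), goal (2,0), distance |0-2|+|0-0| = 2
Tile 2: at (0,1), goal (0,1), distance |0-0|+|1-1| = 0
Tile 5: at (0,2), goal (1,1), distance |0-1|+|2-1| = 2
Tile 3: at (1,0), goal (0,2), distance |1-0|+|0-2| = 3
Tile 1: at (1,1), goal (0,0), distance |1-0|+|1-0| = 2
Tile 8: at (1,2), goal (2,1), distance |1-2|+|2-1| = 2
Tile 6: at (2,0), goal (1,2), distance |2-1|+|0-2| = 3
Tile 4: at (2,2), goal (1,0), distance |2-1|+|2-0| = 3
Sum: 2 + 0 + 2 + 3 + 2 + 2 + 3 + 3 = 17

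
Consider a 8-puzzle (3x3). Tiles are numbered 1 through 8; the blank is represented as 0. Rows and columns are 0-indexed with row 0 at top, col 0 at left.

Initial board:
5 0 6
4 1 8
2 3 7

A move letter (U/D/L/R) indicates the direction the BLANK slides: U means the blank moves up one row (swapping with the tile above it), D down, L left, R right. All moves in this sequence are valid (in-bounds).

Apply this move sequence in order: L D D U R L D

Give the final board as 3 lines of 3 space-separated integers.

After move 1 (L):
0 5 6
4 1 8
2 3 7

After move 2 (D):
4 5 6
0 1 8
2 3 7

After move 3 (D):
4 5 6
2 1 8
0 3 7

After move 4 (U):
4 5 6
0 1 8
2 3 7

After move 5 (R):
4 5 6
1 0 8
2 3 7

After move 6 (L):
4 5 6
0 1 8
2 3 7

After move 7 (D):
4 5 6
2 1 8
0 3 7

Answer: 4 5 6
2 1 8
0 3 7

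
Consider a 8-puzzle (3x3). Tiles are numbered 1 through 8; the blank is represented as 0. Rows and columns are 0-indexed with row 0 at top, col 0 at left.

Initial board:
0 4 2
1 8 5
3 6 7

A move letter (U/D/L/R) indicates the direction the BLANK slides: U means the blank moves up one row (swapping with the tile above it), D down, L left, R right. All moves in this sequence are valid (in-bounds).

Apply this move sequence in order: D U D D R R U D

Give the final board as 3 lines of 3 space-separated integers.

Answer: 1 4 2
3 8 5
6 7 0

Derivation:
After move 1 (D):
1 4 2
0 8 5
3 6 7

After move 2 (U):
0 4 2
1 8 5
3 6 7

After move 3 (D):
1 4 2
0 8 5
3 6 7

After move 4 (D):
1 4 2
3 8 5
0 6 7

After move 5 (R):
1 4 2
3 8 5
6 0 7

After move 6 (R):
1 4 2
3 8 5
6 7 0

After move 7 (U):
1 4 2
3 8 0
6 7 5

After move 8 (D):
1 4 2
3 8 5
6 7 0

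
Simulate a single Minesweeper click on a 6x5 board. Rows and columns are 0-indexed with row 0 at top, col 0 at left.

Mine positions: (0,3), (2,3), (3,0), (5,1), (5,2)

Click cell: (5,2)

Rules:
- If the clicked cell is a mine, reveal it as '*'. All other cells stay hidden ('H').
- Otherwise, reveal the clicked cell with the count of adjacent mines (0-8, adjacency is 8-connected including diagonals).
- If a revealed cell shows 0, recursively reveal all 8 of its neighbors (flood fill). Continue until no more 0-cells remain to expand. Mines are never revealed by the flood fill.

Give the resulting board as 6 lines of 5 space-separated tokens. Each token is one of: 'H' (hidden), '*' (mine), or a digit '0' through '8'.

H H H H H
H H H H H
H H H H H
H H H H H
H H H H H
H H * H H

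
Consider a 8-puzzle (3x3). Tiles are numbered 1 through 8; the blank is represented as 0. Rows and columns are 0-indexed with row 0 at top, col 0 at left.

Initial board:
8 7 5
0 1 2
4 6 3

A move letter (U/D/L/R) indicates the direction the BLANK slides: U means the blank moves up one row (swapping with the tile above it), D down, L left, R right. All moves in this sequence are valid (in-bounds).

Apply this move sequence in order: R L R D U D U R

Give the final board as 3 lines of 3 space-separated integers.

After move 1 (R):
8 7 5
1 0 2
4 6 3

After move 2 (L):
8 7 5
0 1 2
4 6 3

After move 3 (R):
8 7 5
1 0 2
4 6 3

After move 4 (D):
8 7 5
1 6 2
4 0 3

After move 5 (U):
8 7 5
1 0 2
4 6 3

After move 6 (D):
8 7 5
1 6 2
4 0 3

After move 7 (U):
8 7 5
1 0 2
4 6 3

After move 8 (R):
8 7 5
1 2 0
4 6 3

Answer: 8 7 5
1 2 0
4 6 3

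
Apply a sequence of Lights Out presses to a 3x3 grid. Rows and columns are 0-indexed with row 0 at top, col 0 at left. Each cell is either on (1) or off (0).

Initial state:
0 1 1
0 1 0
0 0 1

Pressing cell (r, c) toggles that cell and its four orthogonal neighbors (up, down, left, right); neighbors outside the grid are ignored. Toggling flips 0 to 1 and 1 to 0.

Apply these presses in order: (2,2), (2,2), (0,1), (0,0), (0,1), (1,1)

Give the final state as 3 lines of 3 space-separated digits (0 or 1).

Answer: 1 1 1
0 0 1
0 1 1

Derivation:
After press 1 at (2,2):
0 1 1
0 1 1
0 1 0

After press 2 at (2,2):
0 1 1
0 1 0
0 0 1

After press 3 at (0,1):
1 0 0
0 0 0
0 0 1

After press 4 at (0,0):
0 1 0
1 0 0
0 0 1

After press 5 at (0,1):
1 0 1
1 1 0
0 0 1

After press 6 at (1,1):
1 1 1
0 0 1
0 1 1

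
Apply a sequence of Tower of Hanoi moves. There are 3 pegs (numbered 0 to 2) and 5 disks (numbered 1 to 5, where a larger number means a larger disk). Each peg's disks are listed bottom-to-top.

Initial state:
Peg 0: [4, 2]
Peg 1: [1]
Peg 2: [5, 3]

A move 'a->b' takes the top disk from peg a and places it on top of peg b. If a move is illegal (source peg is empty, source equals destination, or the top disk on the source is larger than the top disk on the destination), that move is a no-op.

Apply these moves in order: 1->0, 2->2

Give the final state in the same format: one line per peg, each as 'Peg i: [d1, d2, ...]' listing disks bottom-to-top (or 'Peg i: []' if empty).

Answer: Peg 0: [4, 2, 1]
Peg 1: []
Peg 2: [5, 3]

Derivation:
After move 1 (1->0):
Peg 0: [4, 2, 1]
Peg 1: []
Peg 2: [5, 3]

After move 2 (2->2):
Peg 0: [4, 2, 1]
Peg 1: []
Peg 2: [5, 3]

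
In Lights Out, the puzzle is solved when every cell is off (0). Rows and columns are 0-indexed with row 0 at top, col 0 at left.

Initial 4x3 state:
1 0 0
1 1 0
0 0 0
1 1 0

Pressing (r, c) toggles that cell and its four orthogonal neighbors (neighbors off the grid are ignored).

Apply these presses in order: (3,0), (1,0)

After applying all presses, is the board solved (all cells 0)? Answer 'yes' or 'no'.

Answer: yes

Derivation:
After press 1 at (3,0):
1 0 0
1 1 0
1 0 0
0 0 0

After press 2 at (1,0):
0 0 0
0 0 0
0 0 0
0 0 0

Lights still on: 0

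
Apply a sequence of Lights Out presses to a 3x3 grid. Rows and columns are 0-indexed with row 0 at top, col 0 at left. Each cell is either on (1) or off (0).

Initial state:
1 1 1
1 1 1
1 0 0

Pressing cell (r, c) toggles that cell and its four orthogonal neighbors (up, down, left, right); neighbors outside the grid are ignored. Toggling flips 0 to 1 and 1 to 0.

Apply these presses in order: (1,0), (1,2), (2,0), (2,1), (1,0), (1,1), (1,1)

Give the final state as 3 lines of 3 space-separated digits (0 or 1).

Answer: 1 1 0
0 1 0
1 0 0

Derivation:
After press 1 at (1,0):
0 1 1
0 0 1
0 0 0

After press 2 at (1,2):
0 1 0
0 1 0
0 0 1

After press 3 at (2,0):
0 1 0
1 1 0
1 1 1

After press 4 at (2,1):
0 1 0
1 0 0
0 0 0

After press 5 at (1,0):
1 1 0
0 1 0
1 0 0

After press 6 at (1,1):
1 0 0
1 0 1
1 1 0

After press 7 at (1,1):
1 1 0
0 1 0
1 0 0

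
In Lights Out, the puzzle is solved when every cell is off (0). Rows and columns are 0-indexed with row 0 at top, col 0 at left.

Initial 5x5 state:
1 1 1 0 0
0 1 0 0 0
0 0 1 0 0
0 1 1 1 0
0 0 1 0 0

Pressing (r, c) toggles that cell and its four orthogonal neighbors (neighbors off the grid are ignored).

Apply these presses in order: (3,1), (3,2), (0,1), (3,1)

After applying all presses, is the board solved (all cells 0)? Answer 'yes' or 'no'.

Answer: yes

Derivation:
After press 1 at (3,1):
1 1 1 0 0
0 1 0 0 0
0 1 1 0 0
1 0 0 1 0
0 1 1 0 0

After press 2 at (3,2):
1 1 1 0 0
0 1 0 0 0
0 1 0 0 0
1 1 1 0 0
0 1 0 0 0

After press 3 at (0,1):
0 0 0 0 0
0 0 0 0 0
0 1 0 0 0
1 1 1 0 0
0 1 0 0 0

After press 4 at (3,1):
0 0 0 0 0
0 0 0 0 0
0 0 0 0 0
0 0 0 0 0
0 0 0 0 0

Lights still on: 0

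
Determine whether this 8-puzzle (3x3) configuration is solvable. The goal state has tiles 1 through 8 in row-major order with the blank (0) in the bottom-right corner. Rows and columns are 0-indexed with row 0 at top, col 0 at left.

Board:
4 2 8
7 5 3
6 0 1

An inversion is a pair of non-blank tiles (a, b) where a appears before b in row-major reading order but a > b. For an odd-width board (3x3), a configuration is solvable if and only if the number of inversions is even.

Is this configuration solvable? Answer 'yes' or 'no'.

Inversions (pairs i<j in row-major order where tile[i] > tile[j] > 0): 17
17 is odd, so the puzzle is not solvable.

Answer: no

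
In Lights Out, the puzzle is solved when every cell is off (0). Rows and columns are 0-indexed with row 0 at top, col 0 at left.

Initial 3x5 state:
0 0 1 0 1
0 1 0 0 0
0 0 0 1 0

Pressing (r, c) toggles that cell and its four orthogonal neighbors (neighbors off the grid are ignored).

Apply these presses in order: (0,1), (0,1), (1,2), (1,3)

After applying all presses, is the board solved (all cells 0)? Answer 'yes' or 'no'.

After press 1 at (0,1):
1 1 0 0 1
0 0 0 0 0
0 0 0 1 0

After press 2 at (0,1):
0 0 1 0 1
0 1 0 0 0
0 0 0 1 0

After press 3 at (1,2):
0 0 0 0 1
0 0 1 1 0
0 0 1 1 0

After press 4 at (1,3):
0 0 0 1 1
0 0 0 0 1
0 0 1 0 0

Lights still on: 4

Answer: no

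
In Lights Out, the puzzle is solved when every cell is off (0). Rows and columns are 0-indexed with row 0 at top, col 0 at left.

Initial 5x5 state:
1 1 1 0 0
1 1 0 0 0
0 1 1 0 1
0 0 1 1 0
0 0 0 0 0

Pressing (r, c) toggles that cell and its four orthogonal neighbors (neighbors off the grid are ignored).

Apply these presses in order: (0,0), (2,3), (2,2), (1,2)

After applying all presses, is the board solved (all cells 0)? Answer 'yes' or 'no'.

After press 1 at (0,0):
0 0 1 0 0
0 1 0 0 0
0 1 1 0 1
0 0 1 1 0
0 0 0 0 0

After press 2 at (2,3):
0 0 1 0 0
0 1 0 1 0
0 1 0 1 0
0 0 1 0 0
0 0 0 0 0

After press 3 at (2,2):
0 0 1 0 0
0 1 1 1 0
0 0 1 0 0
0 0 0 0 0
0 0 0 0 0

After press 4 at (1,2):
0 0 0 0 0
0 0 0 0 0
0 0 0 0 0
0 0 0 0 0
0 0 0 0 0

Lights still on: 0

Answer: yes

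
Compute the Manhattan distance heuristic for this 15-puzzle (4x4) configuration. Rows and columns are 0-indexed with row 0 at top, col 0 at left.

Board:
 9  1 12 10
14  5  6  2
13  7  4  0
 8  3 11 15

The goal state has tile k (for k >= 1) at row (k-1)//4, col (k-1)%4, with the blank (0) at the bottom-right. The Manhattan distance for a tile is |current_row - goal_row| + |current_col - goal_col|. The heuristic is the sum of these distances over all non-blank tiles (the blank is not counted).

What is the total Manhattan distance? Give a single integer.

Answer: 35

Derivation:
Tile 9: at (0,0), goal (2,0), distance |0-2|+|0-0| = 2
Tile 1: at (0,1), goal (0,0), distance |0-0|+|1-0| = 1
Tile 12: at (0,2), goal (2,3), distance |0-2|+|2-3| = 3
Tile 10: at (0,3), goal (2,1), distance |0-2|+|3-1| = 4
Tile 14: at (1,0), goal (3,1), distance |1-3|+|0-1| = 3
Tile 5: at (1,1), goal (1,0), distance |1-1|+|1-0| = 1
Tile 6: at (1,2), goal (1,1), distance |1-1|+|2-1| = 1
Tile 2: at (1,3), goal (0,1), distance |1-0|+|3-1| = 3
Tile 13: at (2,0), goal (3,0), distance |2-3|+|0-0| = 1
Tile 7: at (2,1), goal (1,2), distance |2-1|+|1-2| = 2
Tile 4: at (2,2), goal (0,3), distance |2-0|+|2-3| = 3
Tile 8: at (3,0), goal (1,3), distance |3-1|+|0-3| = 5
Tile 3: at (3,1), goal (0,2), distance |3-0|+|1-2| = 4
Tile 11: at (3,2), goal (2,2), distance |3-2|+|2-2| = 1
Tile 15: at (3,3), goal (3,2), distance |3-3|+|3-2| = 1
Sum: 2 + 1 + 3 + 4 + 3 + 1 + 1 + 3 + 1 + 2 + 3 + 5 + 4 + 1 + 1 = 35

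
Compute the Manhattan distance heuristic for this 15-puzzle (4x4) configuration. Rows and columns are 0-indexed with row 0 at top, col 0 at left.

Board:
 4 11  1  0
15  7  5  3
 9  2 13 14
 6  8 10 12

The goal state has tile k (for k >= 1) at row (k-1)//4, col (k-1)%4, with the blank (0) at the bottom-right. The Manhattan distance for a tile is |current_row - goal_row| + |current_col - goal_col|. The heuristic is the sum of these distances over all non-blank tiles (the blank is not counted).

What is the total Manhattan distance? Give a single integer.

Tile 4: at (0,0), goal (0,3), distance |0-0|+|0-3| = 3
Tile 11: at (0,1), goal (2,2), distance |0-2|+|1-2| = 3
Tile 1: at (0,2), goal (0,0), distance |0-0|+|2-0| = 2
Tile 15: at (1,0), goal (3,2), distance |1-3|+|0-2| = 4
Tile 7: at (1,1), goal (1,2), distance |1-1|+|1-2| = 1
Tile 5: at (1,2), goal (1,0), distance |1-1|+|2-0| = 2
Tile 3: at (1,3), goal (0,2), distance |1-0|+|3-2| = 2
Tile 9: at (2,0), goal (2,0), distance |2-2|+|0-0| = 0
Tile 2: at (2,1), goal (0,1), distance |2-0|+|1-1| = 2
Tile 13: at (2,2), goal (3,0), distance |2-3|+|2-0| = 3
Tile 14: at (2,3), goal (3,1), distance |2-3|+|3-1| = 3
Tile 6: at (3,0), goal (1,1), distance |3-1|+|0-1| = 3
Tile 8: at (3,1), goal (1,3), distance |3-1|+|1-3| = 4
Tile 10: at (3,2), goal (2,1), distance |3-2|+|2-1| = 2
Tile 12: at (3,3), goal (2,3), distance |3-2|+|3-3| = 1
Sum: 3 + 3 + 2 + 4 + 1 + 2 + 2 + 0 + 2 + 3 + 3 + 3 + 4 + 2 + 1 = 35

Answer: 35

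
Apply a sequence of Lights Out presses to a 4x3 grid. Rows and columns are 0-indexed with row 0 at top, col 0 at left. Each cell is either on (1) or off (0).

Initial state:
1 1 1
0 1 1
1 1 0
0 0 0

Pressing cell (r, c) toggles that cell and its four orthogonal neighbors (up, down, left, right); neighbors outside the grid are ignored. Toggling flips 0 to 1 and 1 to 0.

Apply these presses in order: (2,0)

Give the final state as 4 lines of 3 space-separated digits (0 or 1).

After press 1 at (2,0):
1 1 1
1 1 1
0 0 0
1 0 0

Answer: 1 1 1
1 1 1
0 0 0
1 0 0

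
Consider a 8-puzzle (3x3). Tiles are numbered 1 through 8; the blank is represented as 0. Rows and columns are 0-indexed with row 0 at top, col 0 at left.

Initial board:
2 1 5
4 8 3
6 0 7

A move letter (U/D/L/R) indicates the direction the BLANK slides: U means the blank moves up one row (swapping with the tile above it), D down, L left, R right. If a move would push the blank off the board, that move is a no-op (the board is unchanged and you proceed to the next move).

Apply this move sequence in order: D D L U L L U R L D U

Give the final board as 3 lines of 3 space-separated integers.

After move 1 (D):
2 1 5
4 8 3
6 0 7

After move 2 (D):
2 1 5
4 8 3
6 0 7

After move 3 (L):
2 1 5
4 8 3
0 6 7

After move 4 (U):
2 1 5
0 8 3
4 6 7

After move 5 (L):
2 1 5
0 8 3
4 6 7

After move 6 (L):
2 1 5
0 8 3
4 6 7

After move 7 (U):
0 1 5
2 8 3
4 6 7

After move 8 (R):
1 0 5
2 8 3
4 6 7

After move 9 (L):
0 1 5
2 8 3
4 6 7

After move 10 (D):
2 1 5
0 8 3
4 6 7

After move 11 (U):
0 1 5
2 8 3
4 6 7

Answer: 0 1 5
2 8 3
4 6 7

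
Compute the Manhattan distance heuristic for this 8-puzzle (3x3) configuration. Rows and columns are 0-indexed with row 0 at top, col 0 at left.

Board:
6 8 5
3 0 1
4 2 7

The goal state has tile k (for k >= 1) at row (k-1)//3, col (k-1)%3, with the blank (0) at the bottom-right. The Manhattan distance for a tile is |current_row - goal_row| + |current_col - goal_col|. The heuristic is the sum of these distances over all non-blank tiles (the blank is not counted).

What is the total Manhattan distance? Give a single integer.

Answer: 18

Derivation:
Tile 6: (0,0)->(1,2) = 3
Tile 8: (0,1)->(2,1) = 2
Tile 5: (0,2)->(1,1) = 2
Tile 3: (1,0)->(0,2) = 3
Tile 1: (1,2)->(0,0) = 3
Tile 4: (2,0)->(1,0) = 1
Tile 2: (2,1)->(0,1) = 2
Tile 7: (2,2)->(2,0) = 2
Sum: 3 + 2 + 2 + 3 + 3 + 1 + 2 + 2 = 18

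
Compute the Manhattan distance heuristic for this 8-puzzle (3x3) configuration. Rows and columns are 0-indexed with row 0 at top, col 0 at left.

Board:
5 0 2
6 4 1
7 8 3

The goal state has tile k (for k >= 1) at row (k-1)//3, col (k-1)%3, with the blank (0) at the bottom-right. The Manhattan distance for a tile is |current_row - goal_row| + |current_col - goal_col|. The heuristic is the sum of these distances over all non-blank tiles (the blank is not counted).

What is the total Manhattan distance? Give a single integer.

Tile 5: (0,0)->(1,1) = 2
Tile 2: (0,2)->(0,1) = 1
Tile 6: (1,0)->(1,2) = 2
Tile 4: (1,1)->(1,0) = 1
Tile 1: (1,2)->(0,0) = 3
Tile 7: (2,0)->(2,0) = 0
Tile 8: (2,1)->(2,1) = 0
Tile 3: (2,2)->(0,2) = 2
Sum: 2 + 1 + 2 + 1 + 3 + 0 + 0 + 2 = 11

Answer: 11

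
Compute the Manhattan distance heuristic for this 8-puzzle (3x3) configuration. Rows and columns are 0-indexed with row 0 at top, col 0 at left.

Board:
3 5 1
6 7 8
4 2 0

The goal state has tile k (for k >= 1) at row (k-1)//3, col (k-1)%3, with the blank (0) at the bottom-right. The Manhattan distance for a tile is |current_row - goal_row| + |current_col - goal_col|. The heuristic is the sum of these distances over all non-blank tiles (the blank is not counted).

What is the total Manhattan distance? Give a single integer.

Tile 3: at (0,0), goal (0,2), distance |0-0|+|0-2| = 2
Tile 5: at (0,1), goal (1,1), distance |0-1|+|1-1| = 1
Tile 1: at (0,2), goal (0,0), distance |0-0|+|2-0| = 2
Tile 6: at (1,0), goal (1,2), distance |1-1|+|0-2| = 2
Tile 7: at (1,1), goal (2,0), distance |1-2|+|1-0| = 2
Tile 8: at (1,2), goal (2,1), distance |1-2|+|2-1| = 2
Tile 4: at (2,0), goal (1,0), distance |2-1|+|0-0| = 1
Tile 2: at (2,1), goal (0,1), distance |2-0|+|1-1| = 2
Sum: 2 + 1 + 2 + 2 + 2 + 2 + 1 + 2 = 14

Answer: 14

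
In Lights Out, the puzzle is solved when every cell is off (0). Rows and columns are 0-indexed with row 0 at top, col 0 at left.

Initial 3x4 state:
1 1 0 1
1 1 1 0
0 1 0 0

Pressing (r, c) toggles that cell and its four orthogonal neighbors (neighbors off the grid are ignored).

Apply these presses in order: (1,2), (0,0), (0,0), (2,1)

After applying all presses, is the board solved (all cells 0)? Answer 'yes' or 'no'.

After press 1 at (1,2):
1 1 1 1
1 0 0 1
0 1 1 0

After press 2 at (0,0):
0 0 1 1
0 0 0 1
0 1 1 0

After press 3 at (0,0):
1 1 1 1
1 0 0 1
0 1 1 0

After press 4 at (2,1):
1 1 1 1
1 1 0 1
1 0 0 0

Lights still on: 8

Answer: no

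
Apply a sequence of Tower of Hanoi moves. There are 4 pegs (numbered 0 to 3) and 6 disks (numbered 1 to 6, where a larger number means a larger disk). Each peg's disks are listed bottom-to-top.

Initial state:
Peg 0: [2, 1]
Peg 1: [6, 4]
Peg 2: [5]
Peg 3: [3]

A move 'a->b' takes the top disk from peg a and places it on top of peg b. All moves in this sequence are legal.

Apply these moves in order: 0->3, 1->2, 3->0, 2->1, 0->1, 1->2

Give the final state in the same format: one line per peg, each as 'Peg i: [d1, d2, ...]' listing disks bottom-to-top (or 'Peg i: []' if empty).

Answer: Peg 0: [2]
Peg 1: [6, 4]
Peg 2: [5, 1]
Peg 3: [3]

Derivation:
After move 1 (0->3):
Peg 0: [2]
Peg 1: [6, 4]
Peg 2: [5]
Peg 3: [3, 1]

After move 2 (1->2):
Peg 0: [2]
Peg 1: [6]
Peg 2: [5, 4]
Peg 3: [3, 1]

After move 3 (3->0):
Peg 0: [2, 1]
Peg 1: [6]
Peg 2: [5, 4]
Peg 3: [3]

After move 4 (2->1):
Peg 0: [2, 1]
Peg 1: [6, 4]
Peg 2: [5]
Peg 3: [3]

After move 5 (0->1):
Peg 0: [2]
Peg 1: [6, 4, 1]
Peg 2: [5]
Peg 3: [3]

After move 6 (1->2):
Peg 0: [2]
Peg 1: [6, 4]
Peg 2: [5, 1]
Peg 3: [3]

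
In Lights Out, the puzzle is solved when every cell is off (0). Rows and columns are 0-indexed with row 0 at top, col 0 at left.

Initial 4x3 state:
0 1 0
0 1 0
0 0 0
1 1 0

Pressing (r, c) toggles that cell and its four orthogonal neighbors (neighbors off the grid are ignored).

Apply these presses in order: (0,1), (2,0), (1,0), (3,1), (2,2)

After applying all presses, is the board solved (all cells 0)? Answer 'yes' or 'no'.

After press 1 at (0,1):
1 0 1
0 0 0
0 0 0
1 1 0

After press 2 at (2,0):
1 0 1
1 0 0
1 1 0
0 1 0

After press 3 at (1,0):
0 0 1
0 1 0
0 1 0
0 1 0

After press 4 at (3,1):
0 0 1
0 1 0
0 0 0
1 0 1

After press 5 at (2,2):
0 0 1
0 1 1
0 1 1
1 0 0

Lights still on: 6

Answer: no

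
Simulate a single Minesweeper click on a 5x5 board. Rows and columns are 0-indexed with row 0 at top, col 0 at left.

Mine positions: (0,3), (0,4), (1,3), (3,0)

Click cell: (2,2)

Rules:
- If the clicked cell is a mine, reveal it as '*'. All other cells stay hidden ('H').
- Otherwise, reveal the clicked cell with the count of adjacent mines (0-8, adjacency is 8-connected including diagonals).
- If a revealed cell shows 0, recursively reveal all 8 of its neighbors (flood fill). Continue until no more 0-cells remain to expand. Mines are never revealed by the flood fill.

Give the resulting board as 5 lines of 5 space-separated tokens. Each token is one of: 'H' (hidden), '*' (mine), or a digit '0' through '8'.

H H H H H
H H H H H
H H 1 H H
H H H H H
H H H H H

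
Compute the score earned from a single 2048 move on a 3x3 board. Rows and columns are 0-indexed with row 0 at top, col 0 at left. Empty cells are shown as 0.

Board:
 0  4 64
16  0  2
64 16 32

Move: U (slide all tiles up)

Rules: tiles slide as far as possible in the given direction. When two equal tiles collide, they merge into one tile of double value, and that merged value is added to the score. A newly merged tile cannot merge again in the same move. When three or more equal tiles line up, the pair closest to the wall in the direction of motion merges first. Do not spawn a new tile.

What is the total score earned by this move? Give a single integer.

Answer: 0

Derivation:
Slide up:
col 0: [0, 16, 64] -> [16, 64, 0]  score +0 (running 0)
col 1: [4, 0, 16] -> [4, 16, 0]  score +0 (running 0)
col 2: [64, 2, 32] -> [64, 2, 32]  score +0 (running 0)
Board after move:
16  4 64
64 16  2
 0  0 32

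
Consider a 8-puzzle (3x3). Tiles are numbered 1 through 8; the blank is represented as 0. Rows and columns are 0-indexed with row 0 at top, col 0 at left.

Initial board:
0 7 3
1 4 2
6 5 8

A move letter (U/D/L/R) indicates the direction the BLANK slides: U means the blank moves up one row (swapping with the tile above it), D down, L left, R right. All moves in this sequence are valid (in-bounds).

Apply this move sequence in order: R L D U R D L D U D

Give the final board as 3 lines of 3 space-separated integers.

Answer: 7 4 3
6 1 2
0 5 8

Derivation:
After move 1 (R):
7 0 3
1 4 2
6 5 8

After move 2 (L):
0 7 3
1 4 2
6 5 8

After move 3 (D):
1 7 3
0 4 2
6 5 8

After move 4 (U):
0 7 3
1 4 2
6 5 8

After move 5 (R):
7 0 3
1 4 2
6 5 8

After move 6 (D):
7 4 3
1 0 2
6 5 8

After move 7 (L):
7 4 3
0 1 2
6 5 8

After move 8 (D):
7 4 3
6 1 2
0 5 8

After move 9 (U):
7 4 3
0 1 2
6 5 8

After move 10 (D):
7 4 3
6 1 2
0 5 8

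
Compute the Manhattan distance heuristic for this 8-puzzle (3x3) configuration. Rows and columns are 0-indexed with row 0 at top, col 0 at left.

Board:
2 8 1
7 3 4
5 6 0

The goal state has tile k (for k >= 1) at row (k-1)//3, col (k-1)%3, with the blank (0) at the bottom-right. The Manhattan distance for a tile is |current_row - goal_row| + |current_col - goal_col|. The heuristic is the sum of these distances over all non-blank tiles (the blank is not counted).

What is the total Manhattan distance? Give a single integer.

Answer: 14

Derivation:
Tile 2: (0,0)->(0,1) = 1
Tile 8: (0,1)->(2,1) = 2
Tile 1: (0,2)->(0,0) = 2
Tile 7: (1,0)->(2,0) = 1
Tile 3: (1,1)->(0,2) = 2
Tile 4: (1,2)->(1,0) = 2
Tile 5: (2,0)->(1,1) = 2
Tile 6: (2,1)->(1,2) = 2
Sum: 1 + 2 + 2 + 1 + 2 + 2 + 2 + 2 = 14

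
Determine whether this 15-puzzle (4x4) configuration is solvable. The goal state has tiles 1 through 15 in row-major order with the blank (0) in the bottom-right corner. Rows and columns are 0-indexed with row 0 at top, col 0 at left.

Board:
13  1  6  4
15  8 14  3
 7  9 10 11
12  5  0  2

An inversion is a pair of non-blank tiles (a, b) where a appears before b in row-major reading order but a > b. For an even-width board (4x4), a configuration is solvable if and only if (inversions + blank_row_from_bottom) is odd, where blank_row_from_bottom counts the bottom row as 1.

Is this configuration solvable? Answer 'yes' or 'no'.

Inversions: 52
Blank is in row 3 (0-indexed from top), which is row 1 counting from the bottom (bottom = 1).
52 + 1 = 53, which is odd, so the puzzle is solvable.

Answer: yes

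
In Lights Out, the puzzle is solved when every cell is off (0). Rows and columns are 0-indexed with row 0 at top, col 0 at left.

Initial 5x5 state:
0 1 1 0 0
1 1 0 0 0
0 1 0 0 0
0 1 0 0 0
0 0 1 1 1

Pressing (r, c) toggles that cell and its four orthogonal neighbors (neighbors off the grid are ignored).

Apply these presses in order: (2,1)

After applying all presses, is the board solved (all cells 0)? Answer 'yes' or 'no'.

After press 1 at (2,1):
0 1 1 0 0
1 0 0 0 0
1 0 1 0 0
0 0 0 0 0
0 0 1 1 1

Lights still on: 8

Answer: no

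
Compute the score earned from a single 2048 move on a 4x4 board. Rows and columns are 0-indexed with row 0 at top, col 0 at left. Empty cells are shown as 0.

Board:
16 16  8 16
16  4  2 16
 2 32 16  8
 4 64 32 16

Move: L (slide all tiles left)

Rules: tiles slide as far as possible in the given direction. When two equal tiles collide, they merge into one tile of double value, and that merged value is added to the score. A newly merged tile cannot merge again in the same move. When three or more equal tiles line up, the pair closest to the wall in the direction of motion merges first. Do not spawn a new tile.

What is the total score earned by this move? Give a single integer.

Slide left:
row 0: [16, 16, 8, 16] -> [32, 8, 16, 0]  score +32 (running 32)
row 1: [16, 4, 2, 16] -> [16, 4, 2, 16]  score +0 (running 32)
row 2: [2, 32, 16, 8] -> [2, 32, 16, 8]  score +0 (running 32)
row 3: [4, 64, 32, 16] -> [4, 64, 32, 16]  score +0 (running 32)
Board after move:
32  8 16  0
16  4  2 16
 2 32 16  8
 4 64 32 16

Answer: 32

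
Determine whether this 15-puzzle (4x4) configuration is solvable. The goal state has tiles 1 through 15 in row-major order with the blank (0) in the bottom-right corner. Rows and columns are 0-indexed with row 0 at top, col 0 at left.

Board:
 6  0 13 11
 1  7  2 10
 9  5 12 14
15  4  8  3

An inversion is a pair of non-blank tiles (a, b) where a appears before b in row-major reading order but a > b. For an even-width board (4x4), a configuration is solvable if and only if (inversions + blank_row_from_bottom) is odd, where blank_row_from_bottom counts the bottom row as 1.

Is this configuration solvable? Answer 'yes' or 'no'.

Answer: yes

Derivation:
Inversions: 51
Blank is in row 0 (0-indexed from top), which is row 4 counting from the bottom (bottom = 1).
51 + 4 = 55, which is odd, so the puzzle is solvable.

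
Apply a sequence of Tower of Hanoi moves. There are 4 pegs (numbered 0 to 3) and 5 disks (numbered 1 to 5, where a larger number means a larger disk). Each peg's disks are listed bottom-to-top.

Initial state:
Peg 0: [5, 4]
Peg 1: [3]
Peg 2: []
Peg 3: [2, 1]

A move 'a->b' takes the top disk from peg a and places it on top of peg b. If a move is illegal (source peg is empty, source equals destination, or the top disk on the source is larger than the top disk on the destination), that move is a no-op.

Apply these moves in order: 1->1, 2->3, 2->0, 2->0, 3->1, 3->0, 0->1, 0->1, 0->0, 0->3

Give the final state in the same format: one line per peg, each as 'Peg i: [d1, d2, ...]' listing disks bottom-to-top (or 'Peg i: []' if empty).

Answer: Peg 0: [5, 4]
Peg 1: [3, 1]
Peg 2: []
Peg 3: [2]

Derivation:
After move 1 (1->1):
Peg 0: [5, 4]
Peg 1: [3]
Peg 2: []
Peg 3: [2, 1]

After move 2 (2->3):
Peg 0: [5, 4]
Peg 1: [3]
Peg 2: []
Peg 3: [2, 1]

After move 3 (2->0):
Peg 0: [5, 4]
Peg 1: [3]
Peg 2: []
Peg 3: [2, 1]

After move 4 (2->0):
Peg 0: [5, 4]
Peg 1: [3]
Peg 2: []
Peg 3: [2, 1]

After move 5 (3->1):
Peg 0: [5, 4]
Peg 1: [3, 1]
Peg 2: []
Peg 3: [2]

After move 6 (3->0):
Peg 0: [5, 4, 2]
Peg 1: [3, 1]
Peg 2: []
Peg 3: []

After move 7 (0->1):
Peg 0: [5, 4, 2]
Peg 1: [3, 1]
Peg 2: []
Peg 3: []

After move 8 (0->1):
Peg 0: [5, 4, 2]
Peg 1: [3, 1]
Peg 2: []
Peg 3: []

After move 9 (0->0):
Peg 0: [5, 4, 2]
Peg 1: [3, 1]
Peg 2: []
Peg 3: []

After move 10 (0->3):
Peg 0: [5, 4]
Peg 1: [3, 1]
Peg 2: []
Peg 3: [2]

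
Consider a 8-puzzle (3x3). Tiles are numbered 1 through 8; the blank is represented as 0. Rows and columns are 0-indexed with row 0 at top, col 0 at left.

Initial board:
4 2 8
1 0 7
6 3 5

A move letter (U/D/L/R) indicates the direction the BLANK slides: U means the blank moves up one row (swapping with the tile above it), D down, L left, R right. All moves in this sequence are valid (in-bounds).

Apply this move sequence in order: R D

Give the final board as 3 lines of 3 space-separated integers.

After move 1 (R):
4 2 8
1 7 0
6 3 5

After move 2 (D):
4 2 8
1 7 5
6 3 0

Answer: 4 2 8
1 7 5
6 3 0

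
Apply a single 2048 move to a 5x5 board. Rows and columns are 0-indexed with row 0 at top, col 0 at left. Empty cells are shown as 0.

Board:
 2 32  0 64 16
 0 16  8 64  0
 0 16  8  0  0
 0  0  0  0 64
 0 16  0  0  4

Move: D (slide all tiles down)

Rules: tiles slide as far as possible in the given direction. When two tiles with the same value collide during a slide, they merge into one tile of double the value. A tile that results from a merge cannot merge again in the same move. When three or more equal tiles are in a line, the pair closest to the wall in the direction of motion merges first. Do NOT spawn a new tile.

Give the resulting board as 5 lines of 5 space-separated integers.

Slide down:
col 0: [2, 0, 0, 0, 0] -> [0, 0, 0, 0, 2]
col 1: [32, 16, 16, 0, 16] -> [0, 0, 32, 16, 32]
col 2: [0, 8, 8, 0, 0] -> [0, 0, 0, 0, 16]
col 3: [64, 64, 0, 0, 0] -> [0, 0, 0, 0, 128]
col 4: [16, 0, 0, 64, 4] -> [0, 0, 16, 64, 4]

Answer:   0   0   0   0   0
  0   0   0   0   0
  0  32   0   0  16
  0  16   0   0  64
  2  32  16 128   4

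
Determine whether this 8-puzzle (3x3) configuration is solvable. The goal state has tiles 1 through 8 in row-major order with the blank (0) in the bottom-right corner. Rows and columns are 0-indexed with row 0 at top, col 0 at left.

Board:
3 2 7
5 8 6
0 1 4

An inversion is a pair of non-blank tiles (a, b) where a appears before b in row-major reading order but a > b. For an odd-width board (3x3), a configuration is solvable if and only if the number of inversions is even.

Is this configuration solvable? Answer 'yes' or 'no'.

Answer: yes

Derivation:
Inversions (pairs i<j in row-major order where tile[i] > tile[j] > 0): 14
14 is even, so the puzzle is solvable.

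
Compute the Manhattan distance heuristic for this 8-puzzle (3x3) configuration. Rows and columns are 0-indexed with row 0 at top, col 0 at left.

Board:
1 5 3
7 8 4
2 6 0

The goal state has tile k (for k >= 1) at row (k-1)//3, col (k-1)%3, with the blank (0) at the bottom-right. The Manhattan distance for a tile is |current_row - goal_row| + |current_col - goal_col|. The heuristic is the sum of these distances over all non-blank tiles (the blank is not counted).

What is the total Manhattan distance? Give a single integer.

Answer: 10

Derivation:
Tile 1: (0,0)->(0,0) = 0
Tile 5: (0,1)->(1,1) = 1
Tile 3: (0,2)->(0,2) = 0
Tile 7: (1,0)->(2,0) = 1
Tile 8: (1,1)->(2,1) = 1
Tile 4: (1,2)->(1,0) = 2
Tile 2: (2,0)->(0,1) = 3
Tile 6: (2,1)->(1,2) = 2
Sum: 0 + 1 + 0 + 1 + 1 + 2 + 3 + 2 = 10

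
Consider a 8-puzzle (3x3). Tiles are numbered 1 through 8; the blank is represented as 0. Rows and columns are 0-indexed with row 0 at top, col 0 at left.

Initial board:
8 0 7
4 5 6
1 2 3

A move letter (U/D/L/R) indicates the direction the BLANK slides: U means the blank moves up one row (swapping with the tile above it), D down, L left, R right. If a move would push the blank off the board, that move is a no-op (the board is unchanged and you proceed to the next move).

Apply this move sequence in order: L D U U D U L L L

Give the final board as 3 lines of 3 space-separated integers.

After move 1 (L):
0 8 7
4 5 6
1 2 3

After move 2 (D):
4 8 7
0 5 6
1 2 3

After move 3 (U):
0 8 7
4 5 6
1 2 3

After move 4 (U):
0 8 7
4 5 6
1 2 3

After move 5 (D):
4 8 7
0 5 6
1 2 3

After move 6 (U):
0 8 7
4 5 6
1 2 3

After move 7 (L):
0 8 7
4 5 6
1 2 3

After move 8 (L):
0 8 7
4 5 6
1 2 3

After move 9 (L):
0 8 7
4 5 6
1 2 3

Answer: 0 8 7
4 5 6
1 2 3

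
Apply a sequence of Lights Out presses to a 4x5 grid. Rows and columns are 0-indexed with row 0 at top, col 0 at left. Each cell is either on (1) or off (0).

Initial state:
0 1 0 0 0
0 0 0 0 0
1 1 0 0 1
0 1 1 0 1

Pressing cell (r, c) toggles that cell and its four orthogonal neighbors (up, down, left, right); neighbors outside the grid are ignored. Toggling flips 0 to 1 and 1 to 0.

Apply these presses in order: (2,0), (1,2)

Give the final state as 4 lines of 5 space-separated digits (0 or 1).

Answer: 0 1 1 0 0
1 1 1 1 0
0 0 1 0 1
1 1 1 0 1

Derivation:
After press 1 at (2,0):
0 1 0 0 0
1 0 0 0 0
0 0 0 0 1
1 1 1 0 1

After press 2 at (1,2):
0 1 1 0 0
1 1 1 1 0
0 0 1 0 1
1 1 1 0 1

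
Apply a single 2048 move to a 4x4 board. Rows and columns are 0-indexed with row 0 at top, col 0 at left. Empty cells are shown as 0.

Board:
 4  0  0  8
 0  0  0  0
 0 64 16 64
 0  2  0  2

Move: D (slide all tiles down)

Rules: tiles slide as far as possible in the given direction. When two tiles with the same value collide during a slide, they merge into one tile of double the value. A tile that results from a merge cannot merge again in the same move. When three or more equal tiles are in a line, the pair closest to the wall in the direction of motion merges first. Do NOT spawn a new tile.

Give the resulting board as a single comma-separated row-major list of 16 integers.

Answer: 0, 0, 0, 0, 0, 0, 0, 8, 0, 64, 0, 64, 4, 2, 16, 2

Derivation:
Slide down:
col 0: [4, 0, 0, 0] -> [0, 0, 0, 4]
col 1: [0, 0, 64, 2] -> [0, 0, 64, 2]
col 2: [0, 0, 16, 0] -> [0, 0, 0, 16]
col 3: [8, 0, 64, 2] -> [0, 8, 64, 2]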